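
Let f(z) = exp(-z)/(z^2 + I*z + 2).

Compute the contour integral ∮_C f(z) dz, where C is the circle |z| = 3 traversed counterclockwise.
By the residue theorem, ∮_C f(z) dz = 2πi · (sum of the residues of f at the poles inside |z| = 3).

The denominator factors as (z - I)*(z + 2*I), so the singularities of f are simple poles at z = I, z = -2*I.
  |I|² = 1 < 9 = 3², so this pole is inside the contour.
  |-2*I|² = 4 < 9 = 3², so this pole is inside the contour.

With P(z) = exp(-z) and Q(z) = z^2 + I*z + 2, each pole is simple, so Res(f, z₀) = P(z₀)/Q'(z₀) with Q'(z) = 2*z + I.
  Res(f, I) = P(I)/Q'(I) = (exp(-I))/(3*I) = -I*exp(-I)/3
  Res(f, -2*I) = P(-2*I)/Q'(-2*I) = (exp(2*I))/(-3*I) = I*exp(2*I)/3

Sum of residues inside C: -I*exp(-I)/3 + I*exp(2*I)/3
∮_C f(z) dz = 2πi · (-I*exp(-I)/3 + I*exp(2*I)/3) = -2*pi*exp(2*I)/3 + 2*pi*exp(-I)/3

Final answer: -2*pi*exp(2*I)/3 + 2*pi*exp(-I)/3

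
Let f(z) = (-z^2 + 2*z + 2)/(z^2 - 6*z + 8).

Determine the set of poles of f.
The singularities of f are the zeros of the denominator. Factoring,
  z^2 - 6*z + 8 = (z - 2)*(z - 4)
so the candidates are z = 2, z = 4.

Check the numerator P(z) = -z^2 + 2*z + 2 at each one:
  P(2) = 2 ≠ 0, so z = 2 is a (simple) pole.
  P(4) = -6 ≠ 0, so z = 4 is a (simple) pole.

Poles of f: {2, 4}

Final answer: {2, 4}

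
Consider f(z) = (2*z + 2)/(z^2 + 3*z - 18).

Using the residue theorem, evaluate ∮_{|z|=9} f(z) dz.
By the residue theorem, ∮_C f(z) dz = 2πi · (sum of the residues of f at the poles inside |z| = 9).

The denominator factors as (z - 3)*(z + 6), so the singularities of f are simple poles at z = 3, z = -6.
  |3|² = 9 < 81 = 9², so this pole is inside the contour.
  |-6|² = 36 < 81 = 9², so this pole is inside the contour.

With P(z) = 2*z + 2 and Q(z) = z^2 + 3*z - 18, each pole is simple, so Res(f, z₀) = P(z₀)/Q'(z₀) with Q'(z) = 2*z + 3.
  Res(f, 3) = P(3)/Q'(3) = (8)/(9) = 8/9
  Res(f, -6) = P(-6)/Q'(-6) = (-10)/(-9) = 10/9

Sum of residues inside C: 2
∮_C f(z) dz = 2πi · (2) = 4*I*pi

Final answer: 4*I*pi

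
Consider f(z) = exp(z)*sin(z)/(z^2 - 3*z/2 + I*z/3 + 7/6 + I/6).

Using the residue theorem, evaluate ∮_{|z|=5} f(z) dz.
pi*(120/109 - 36*I/109)*exp(1/2 + 2*I/3)*sin(1/2 + 2*I/3) + pi*(-120/109 + 36*I/109)*exp(1 - I)*sin(1 - I)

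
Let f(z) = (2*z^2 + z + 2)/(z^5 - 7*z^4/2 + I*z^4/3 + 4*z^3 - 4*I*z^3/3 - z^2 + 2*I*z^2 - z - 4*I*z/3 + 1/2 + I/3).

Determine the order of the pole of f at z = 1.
Factor the denominator:
  z^5 - 7*z^4/2 + I*z^4/3 + 4*z^3 - 4*I*z^3/3 - z^2 + 2*I*z^2 - z - 4*I*z/3 + 1/2 + I/3 = (z - 1)^4*(z + 1/2 + I/3)

The numerator P(z) = 2*z^2 + z + 2 has P(1) = 5 ≠ 0, so no factor of (z - 1) cancels.
Near z = 1 we can therefore write f(z) = g(z)/(z - 1)^4 with g analytic at 1 and g(1) ≠ 0 (g is the numerator divided by the remaining denominator factors).

Hence z = 1 is a pole of order 4.

Final answer: 4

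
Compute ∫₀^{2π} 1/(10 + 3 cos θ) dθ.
Let J = ∫₀^{2π} dθ/(10 + 3 cos θ).
Put z = e^{iθ}: then cos θ = (z + 1/z)/2, dθ = dz/(iz), and z runs once counterclockwise around |z| = 1:
  J = ∮_{|z|=1} 1/(10 + 3*(z + 1/z)/2) · dz/(iz) = (2/i) ∮_{|z|=1} dz/(3*z^2 + 20*z + 3).
The roots of 3*z^2 + 20*z + 3 are z = (-10 ± sqrt(10^2 - 3^2))/3, with sqrt(91) = sqrt(91); their product is 1, so only z₊ = -10/3 + sqrt(91)/3 lies inside the unit circle (z₋ = -10/3 - sqrt(91)/3 lies outside).
z₊ is a simple zero of q(z) = 3*z^2 + 20*z + 3, so Res(1/q, z₊) = 1/q'(z₊) with q'(z) = 6*z + 20; and q'(z₊) = 3*(z₊ - z₋) = 2*sqrt(91).
Therefore J = (2/i) · 2πi · 1/(2*sqrt(91)) = 2*pi/(sqrt(91)) = 2*sqrt(91)*pi/91

Final answer: 2*sqrt(91)*pi/91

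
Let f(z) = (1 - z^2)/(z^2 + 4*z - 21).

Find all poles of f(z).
The singularities of f are the zeros of the denominator. Factoring,
  z^2 + 4*z - 21 = (z + 7)*(z - 3)
so the candidates are z = -7, z = 3.

Check the numerator P(z) = 1 - z^2 at each one:
  P(-7) = -48 ≠ 0, so z = -7 is a (simple) pole.
  P(3) = -8 ≠ 0, so z = 3 is a (simple) pole.

Poles of f: {-7, 3}

Final answer: {-7, 3}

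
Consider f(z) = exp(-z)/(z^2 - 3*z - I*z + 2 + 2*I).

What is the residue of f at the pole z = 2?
Write f(z) = P(z)/Q(z) with P(z) = exp(-z) and Q(z) = z^2 - 3*z - I*z + 2 + 2*I.
The denominator factors as Q(z) = (z - 2)*(z - 1 - I), so z = 2 is a simple zero of Q and P is analytic there; z = 2 is therefore a simple pole and
  Res(f, z₀) = P(z₀)/Q'(z₀).

Q'(z) = 2*z - 3 - I, so Q'(2) = 1 - I.
P(2) = exp(-2).

Res(f, 2) = (exp(-2))/(1 - I) = (1/2 + I/2)*exp(-2)

Final answer: (1/2 + I/2)*exp(-2)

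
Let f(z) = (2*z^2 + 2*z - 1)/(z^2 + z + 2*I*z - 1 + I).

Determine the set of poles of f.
The singularities of f are the zeros of the denominator. Factoring,
  z^2 + z + 2*I*z - 1 + I = (z + I)*(z + 1 + I)
so the candidates are z = -I, z = -1 - I.

Check the numerator P(z) = 2*z^2 + 2*z - 1 at each one:
  P(-I) = -3 - 2*I ≠ 0, so z = -I is a (simple) pole.
  P(-1 - I) = -3 + 2*I ≠ 0, so z = -1 - I is a (simple) pole.

Poles of f: {-1 - I, -I}

Final answer: {-1 - I, -I}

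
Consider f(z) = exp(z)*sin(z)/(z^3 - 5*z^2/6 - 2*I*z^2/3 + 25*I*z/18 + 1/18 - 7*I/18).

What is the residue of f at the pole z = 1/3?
Write f(z) = P(z)/Q(z) with P(z) = exp(z)*sin(z) and Q(z) = z^3 - 5*z^2/6 - 2*I*z^2/3 + 25*I*z/18 + 1/18 - 7*I/18.
The denominator factors as Q(z) = (z + 1/2 - I)*(z - 1/3)*(z - 1 + I/3), so z = 1/3 is a simple zero of Q and P is analytic there; z = 1/3 is therefore a simple pole and
  Res(f, z₀) = P(z₀)/Q'(z₀).

Q'(z) = 3*z^2 - 5*z/3 - 4*I*z/3 + 25*I/18, so Q'(1/3) = -2/9 + 17*I/18.
P(1/3) = exp(1/3)*sin(1/3).

Res(f, 1/3) = (exp(1/3)*sin(1/3))/(-2/9 + 17*I/18) = (-72/305 - 306*I/305)*exp(1/3)*sin(1/3)

Final answer: (-72/305 - 306*I/305)*exp(1/3)*sin(1/3)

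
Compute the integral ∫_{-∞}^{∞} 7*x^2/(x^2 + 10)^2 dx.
7*sqrt(10)*pi/20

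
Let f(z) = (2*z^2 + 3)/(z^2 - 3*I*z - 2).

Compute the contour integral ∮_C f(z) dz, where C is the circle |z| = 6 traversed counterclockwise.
-12*pi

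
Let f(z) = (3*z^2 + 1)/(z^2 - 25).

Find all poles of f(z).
The singularities of f are the zeros of the denominator. Factoring,
  z^2 - 25 = (z - 5)*(z + 5)
so the candidates are z = 5, z = -5.

Check the numerator P(z) = 3*z^2 + 1 at each one:
  P(5) = 76 ≠ 0, so z = 5 is a (simple) pole.
  P(-5) = 76 ≠ 0, so z = -5 is a (simple) pole.

Poles of f: {-5, 5}

Final answer: {-5, 5}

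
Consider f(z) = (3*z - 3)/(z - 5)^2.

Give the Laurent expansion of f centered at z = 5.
Put w = z - (5), i.e. z = w + 5. The denominator is w^2, so it suffices to rewrite the numerator in powers of w.

P(z) = 3*z - 3
P(w + 5) = 12 + 3*w

Dividing each term by w^2:
  f = 12/w^2 + 3/w

Substituting back w = z - 5:
  f(z) = 12/(z - 5)^2 + 3/(z - 5)

The series is finite because the numerator is a polynomial; the negative powers form the principal part, and the coefficient of 1/(z - 5) gives Res(f, 5) = 3.

Final answer: 12/(z - 5)^2 + 3/(z - 5)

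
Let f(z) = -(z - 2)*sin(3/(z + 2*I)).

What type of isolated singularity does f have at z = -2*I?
Let u = z + 2*I. Then
  sin(3/u) = Σ_{k≥0} (-1)^k (3)^(2k+1)/((2k+1)!·u^(2k+1)) = 3/u - 9/(2*u^3) + 81/(40*u^5) + ...
which has infinitely many negative powers of u, so sin(3/(z + 2*I)) has an essential singularity at z = -2*I.
The extra factor z - 2 is a nonzero polynomial; if the product had at most a pole at z = -2*I, dividing by that polynomial would leave sin(3/(z + 2*I)) with at most a pole too — contradiction. (Equivalently, the product's Laurent series still has infinitely many negative powers.)
So the singularity is essential.

Final answer: essential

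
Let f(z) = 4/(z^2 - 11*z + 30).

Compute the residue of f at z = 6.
Write f(z) = P(z)/Q(z) with P(z) = 4 and Q(z) = z^2 - 11*z + 30.
The denominator factors as Q(z) = (z - 6)*(z - 5), so z = 6 is a simple zero of Q and P is analytic there; z = 6 is therefore a simple pole and
  Res(f, z₀) = P(z₀)/Q'(z₀).

Q'(z) = 2*z - 11, so Q'(6) = 1.
P(6) = 4.

Res(f, 6) = (4)/(1) = 4

Final answer: 4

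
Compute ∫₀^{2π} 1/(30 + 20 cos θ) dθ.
sqrt(5)*pi/25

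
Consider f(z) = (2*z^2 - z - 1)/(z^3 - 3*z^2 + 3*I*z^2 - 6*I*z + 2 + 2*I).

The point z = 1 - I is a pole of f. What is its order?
3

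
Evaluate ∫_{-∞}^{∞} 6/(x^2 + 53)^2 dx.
Let f(z) = 6/(z^2 + 53)^2. The denominator has no real zeros and deg Q - deg P = 4 ≥ 2, so the integral of f over the upper semicircle |z| = R tends to 0 as R → ∞. Closing the contour in the upper half-plane,
  ∫_{-∞}^{∞} f(x) dx = 2πi · Σ Res(f, z_k)  over the poles with Im z_k > 0.

Zeros of the denominator: z^2 + 53 = 0 gives z = ±sqrt(53)*I.
Upper half-plane: z = sqrt(53)*I (a pole of order 2).

Write f(z) = g(z)/(z - sqrt(53)*I)^2 with g(z) = 6/(z + sqrt(53)*I)^2. For a double pole, Res(f, z₀) = g'(z₀):
  g'(z) = -12/(z + sqrt(53)*I)^3
  Res(f, sqrt(53)*I) = g'(sqrt(53)*I) = -3*sqrt(53)*I/5618

∫_{-∞}^{∞} f(x) dx = 2πi · (-3*sqrt(53)*I/5618) = 3*sqrt(53)*pi/2809

Final answer: 3*sqrt(53)*pi/2809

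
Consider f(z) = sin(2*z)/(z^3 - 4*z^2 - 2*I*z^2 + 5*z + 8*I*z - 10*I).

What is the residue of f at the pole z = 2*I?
Write f(z) = P(z)/Q(z) with P(z) = sin(2*z) and Q(z) = z^3 - 4*z^2 - 2*I*z^2 + 5*z + 8*I*z - 10*I.
The denominator factors as Q(z) = (z - 2 + I)*(z - 2*I)*(z - 2 - I), so z = 2*I is a simple zero of Q and P is analytic there; z = 2*I is therefore a simple pole and
  Res(f, z₀) = P(z₀)/Q'(z₀).

Q'(z) = 3*z^2 - 8*z - 4*I*z + 5 + 8*I, so Q'(2*I) = 1 - 8*I.
P(2*I) = I*sinh(4).

Res(f, 2*I) = (I*sinh(4))/(1 - 8*I) = (-8/65 + I/65)*sinh(4)

Final answer: (-8/65 + I/65)*sinh(4)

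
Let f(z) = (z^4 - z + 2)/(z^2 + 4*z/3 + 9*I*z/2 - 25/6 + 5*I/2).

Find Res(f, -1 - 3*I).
Write f(z) = P(z)/Q(z) with P(z) = z^4 - z + 2 and Q(z) = z^2 + 4*z/3 + 9*I*z/2 - 25/6 + 5*I/2.
The denominator factors as Q(z) = (z + 1/3 + 3*I/2)*(z + 1 + 3*I), so z = -1 - 3*I is a simple zero of Q and P is analytic there; z = -1 - 3*I is therefore a simple pole and
  Res(f, z₀) = P(z₀)/Q'(z₀).

Q'(z) = 2*z + 4/3 + 9*I/2, so Q'(-1 - 3*I) = -2/3 - 3*I/2.
P(-1 - 3*I) = 31 - 93*I.

Res(f, -1 - 3*I) = (31 - 93*I)/(-2/3 - 3*I/2) = 4278/97 + 3906*I/97

Final answer: 4278/97 + 3906*I/97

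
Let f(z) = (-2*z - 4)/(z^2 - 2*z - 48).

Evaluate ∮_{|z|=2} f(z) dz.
0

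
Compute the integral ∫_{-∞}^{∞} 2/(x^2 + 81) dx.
Let f(z) = 2/(z^2 + 81). The denominator has no real zeros and deg Q - deg P = 2 ≥ 2, so the integral of f over the upper semicircle |z| = R tends to 0 as R → ∞. Closing the contour in the upper half-plane,
  ∫_{-∞}^{∞} f(x) dx = 2πi · Σ Res(f, z_k)  over the poles with Im z_k > 0.

Zeros of the denominator: z^2 + 81 = 0 gives z = ±9*I.
Upper half-plane: z = 9*I (simple).

Each pole is a simple zero of Q(z) = z^2 + 81, so Res(f, z₀) = P(z₀)/Q'(z₀) with P(z) = 2, Q'(z) = 2*z:
  Res(f, 9*I) = (2)/(18*I) = -I/9

∫_{-∞}^{∞} f(x) dx = 2πi · (-I/9) = 2*pi/9

Final answer: 2*pi/9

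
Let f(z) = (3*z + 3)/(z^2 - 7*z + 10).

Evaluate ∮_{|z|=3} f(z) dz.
-6*I*pi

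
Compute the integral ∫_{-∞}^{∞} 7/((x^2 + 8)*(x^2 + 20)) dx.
7*pi*(-2*sqrt(5) + 5*sqrt(2))/240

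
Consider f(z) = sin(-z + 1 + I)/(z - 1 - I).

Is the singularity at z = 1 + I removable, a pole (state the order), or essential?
removable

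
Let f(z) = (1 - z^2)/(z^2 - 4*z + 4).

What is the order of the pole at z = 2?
Factor the denominator:
  z^2 - 4*z + 4 = (z - 2)^2

The numerator P(z) = 1 - z^2 has P(2) = -3 ≠ 0, so no factor of (z - 2) cancels.
Near z = 2 we can therefore write f(z) = g(z)/(z - 2)^2 with g analytic at 2 and g(2) ≠ 0 (g is just the numerator).

Hence z = 2 is a pole of order 2.

Final answer: 2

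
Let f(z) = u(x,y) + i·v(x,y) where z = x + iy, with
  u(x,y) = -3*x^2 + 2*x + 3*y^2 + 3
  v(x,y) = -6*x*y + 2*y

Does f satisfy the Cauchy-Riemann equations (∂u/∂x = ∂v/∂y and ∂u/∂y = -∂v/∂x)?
∂u/∂x = 2 - 6*x
∂v/∂y = 2 - 6*x
∂u/∂y = 6*y
∂v/∂x = -6*y
∂u/∂x = ∂v/∂y and ∂u/∂y = -∂v/∂x hold identically; f is analytic.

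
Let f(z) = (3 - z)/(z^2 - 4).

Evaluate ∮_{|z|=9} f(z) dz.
-2*I*pi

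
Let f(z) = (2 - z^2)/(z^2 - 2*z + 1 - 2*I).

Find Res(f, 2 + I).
-5/4 - 3*I/4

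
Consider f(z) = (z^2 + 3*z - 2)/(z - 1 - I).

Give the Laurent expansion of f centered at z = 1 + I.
Put w = z - (1 + I), i.e. z = w + 1 + I. The denominator is w, so it suffices to rewrite the numerator in powers of w.

P(z) = z^2 + 3*z - 2
P(w + 1 + I) = 1 + 5*I + (5 + 2*I)*w + w^2

Dividing each term by w:
  f = (1 + 5*I)/w + 5 + 2*I + w

Substituting back w = z - 1 - I:
  f(z) = (1 + 5*I)/(z - 1 - I) + 5 + 2*I + (z - 1 - I)

The series is finite because the numerator is a polynomial; the negative powers form the principal part, and the coefficient of 1/(z - 1 - I) gives Res(f, 1 + I) = 1 + 5*I.

Final answer: (1 + 5*I)/(z - 1 - I) + 5 + 2*I + (z - 1 - I)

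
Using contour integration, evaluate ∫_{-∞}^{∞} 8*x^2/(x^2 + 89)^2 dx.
4*sqrt(89)*pi/89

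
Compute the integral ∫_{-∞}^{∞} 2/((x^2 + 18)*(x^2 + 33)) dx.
Let f(z) = 2/((z^2 + 18)*(z^2 + 33)). The denominator has no real zeros and deg Q - deg P = 4 ≥ 2, so the integral of f over the upper semicircle |z| = R tends to 0 as R → ∞. Closing the contour in the upper half-plane,
  ∫_{-∞}^{∞} f(x) dx = 2πi · Σ Res(f, z_k)  over the poles with Im z_k > 0.

Zeros of the denominator: z^2 + 18 = 0 gives z = ±3*sqrt(2)*I; z^2 + 33 = 0 gives z = ±sqrt(33)*I.
Upper half-plane: z = 3*sqrt(2)*I, z = sqrt(33)*I (simple).

Each pole is a simple zero of Q(z) = z^4 + 51*z^2 + 594, so Res(f, z₀) = P(z₀)/Q'(z₀) with P(z) = 2, Q'(z) = 4*z^3 + 102*z:
  Res(f, 3*sqrt(2)*I) = (2)/(90*sqrt(2)*I) = -sqrt(2)*I/90
  Res(f, sqrt(33)*I) = (2)/(-30*sqrt(33)*I) = sqrt(33)*I/495

Sum of residues: I*(-sqrt(2)/90 + sqrt(33)/495)
∫_{-∞}^{∞} f(x) dx = 2πi · (I*(-sqrt(2)/90 + sqrt(33)/495)) = pi*(-2*sqrt(33) + 11*sqrt(2))/495

Final answer: pi*(-2*sqrt(33) + 11*sqrt(2))/495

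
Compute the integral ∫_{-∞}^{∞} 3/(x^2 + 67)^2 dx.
Let f(z) = 3/(z^2 + 67)^2. The denominator has no real zeros and deg Q - deg P = 4 ≥ 2, so the integral of f over the upper semicircle |z| = R tends to 0 as R → ∞. Closing the contour in the upper half-plane,
  ∫_{-∞}^{∞} f(x) dx = 2πi · Σ Res(f, z_k)  over the poles with Im z_k > 0.

Zeros of the denominator: z^2 + 67 = 0 gives z = ±sqrt(67)*I.
Upper half-plane: z = sqrt(67)*I (a pole of order 2).

Write f(z) = g(z)/(z - sqrt(67)*I)^2 with g(z) = 3/(z + sqrt(67)*I)^2. For a double pole, Res(f, z₀) = g'(z₀):
  g'(z) = -6/(z + sqrt(67)*I)^3
  Res(f, sqrt(67)*I) = g'(sqrt(67)*I) = -3*sqrt(67)*I/17956

∫_{-∞}^{∞} f(x) dx = 2πi · (-3*sqrt(67)*I/17956) = 3*sqrt(67)*pi/8978

Final answer: 3*sqrt(67)*pi/8978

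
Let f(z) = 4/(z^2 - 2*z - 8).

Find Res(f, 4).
2/3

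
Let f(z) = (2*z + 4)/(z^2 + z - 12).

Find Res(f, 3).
10/7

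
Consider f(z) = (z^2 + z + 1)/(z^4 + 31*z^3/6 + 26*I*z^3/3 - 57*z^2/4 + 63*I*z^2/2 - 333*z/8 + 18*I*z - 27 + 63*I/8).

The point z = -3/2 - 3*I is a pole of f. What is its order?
Factor the denominator:
  z^4 + 31*z^3/6 + 26*I*z^3/3 - 57*z^2/4 + 63*I*z^2/2 - 333*z/8 + 18*I*z - 27 + 63*I/8 = (z + 3/2 + 3*I)^3*(z + 2/3 - I/3)

The numerator P(z) = z^2 + z + 1 has P(-3/2 - 3*I) = -29/4 + 6*I ≠ 0, so no factor of (z + 3/2 + 3*I) cancels.
Near z = -3/2 - 3*I we can therefore write f(z) = g(z)/(z + 3/2 + 3*I)^3 with g analytic at -3/2 - 3*I and g(-3/2 - 3*I) ≠ 0 (g is the numerator divided by the remaining denominator factors).

Hence z = -3/2 - 3*I is a pole of order 3.

Final answer: 3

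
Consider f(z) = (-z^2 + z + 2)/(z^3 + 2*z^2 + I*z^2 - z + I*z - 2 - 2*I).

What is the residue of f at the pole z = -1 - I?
Write f(z) = P(z)/Q(z) with P(z) = -z^2 + z + 2 and Q(z) = z^3 + 2*z^2 + I*z^2 - z + I*z - 2 - 2*I.
The denominator factors as Q(z) = (z - 1)*(z + 1 + I)*(z + 2), so z = -1 - I is a simple zero of Q and P is analytic there; z = -1 - I is therefore a simple pole and
  Res(f, z₀) = P(z₀)/Q'(z₀).

Q'(z) = 3*z^2 + 4*z + 2*I*z - 1 + I, so Q'(-1 - I) = -3 + I.
P(-1 - I) = 1 - 3*I.

Res(f, -1 - I) = (1 - 3*I)/(-3 + I) = -3/5 + 4*I/5

Final answer: -3/5 + 4*I/5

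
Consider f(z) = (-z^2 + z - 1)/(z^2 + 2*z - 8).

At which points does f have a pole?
The singularities of f are the zeros of the denominator. Factoring,
  z^2 + 2*z - 8 = (z + 4)*(z - 2)
so the candidates are z = -4, z = 2.

Check the numerator P(z) = -z^2 + z - 1 at each one:
  P(-4) = -21 ≠ 0, so z = -4 is a (simple) pole.
  P(2) = -3 ≠ 0, so z = 2 is a (simple) pole.

Poles of f: {-4, 2}

Final answer: {-4, 2}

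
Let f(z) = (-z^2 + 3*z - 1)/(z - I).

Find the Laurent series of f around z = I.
3*I/(z - I) + 3 - 2*I - (z - I)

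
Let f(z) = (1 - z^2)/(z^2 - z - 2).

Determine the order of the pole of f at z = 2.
Factor the denominator:
  z^2 - z - 2 = (z - 2)*(z + 1)

The numerator P(z) = 1 - z^2 has P(2) = -3 ≠ 0, so no factor of (z - 2) cancels.
Near z = 2 we can therefore write f(z) = g(z)/(z - 2) with g analytic at 2 and g(2) ≠ 0 (g is the numerator divided by the remaining denominator factors).

Hence z = 2 is a pole of order 1.

Final answer: 1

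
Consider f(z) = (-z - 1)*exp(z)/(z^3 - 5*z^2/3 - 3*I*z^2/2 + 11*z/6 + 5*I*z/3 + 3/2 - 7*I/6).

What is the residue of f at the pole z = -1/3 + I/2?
Write f(z) = P(z)/Q(z) with P(z) = (-z - 1)*exp(z) and Q(z) = z^3 - 5*z^2/3 - 3*I*z^2/2 + 11*z/6 + 5*I*z/3 + 3/2 - 7*I/6.
The denominator factors as Q(z) = (z - 1 + I)*(z - 1 - 2*I)*(z + 1/3 - I/2), so z = -1/3 + I/2 is a simple zero of Q and P is analytic there; z = -1/3 + I/2 is therefore a simple pole and
  Res(f, z₀) = P(z₀)/Q'(z₀).

Q'(z) = 3*z^2 - 10*z/3 - 3*I*z + 11/6 + 5*I/3, so Q'(-1/3 + I/2) = 145/36.
P(-1/3 + I/2) = (-2/3 - I/2)*exp(-1/3 + I/2).

Res(f, -1/3 + I/2) = ((-2/3 - I/2)*exp(-1/3 + I/2))/(145/36) = (-24/145 - 18*I/145)*exp(-1/3 + I/2)

Final answer: (-24/145 - 18*I/145)*exp(-1/3 + I/2)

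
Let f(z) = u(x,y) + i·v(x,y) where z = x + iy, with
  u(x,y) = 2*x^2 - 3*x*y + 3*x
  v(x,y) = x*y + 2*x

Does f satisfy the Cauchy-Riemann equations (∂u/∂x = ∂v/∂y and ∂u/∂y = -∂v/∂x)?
∂u/∂x = 4*x - 3*y + 3
∂v/∂y = x
∂u/∂y = -3*x
∂v/∂x = y + 2
∂u/∂x ≠ ∂v/∂y and ∂u/∂y ≠ -∂v/∂x; the Cauchy-Riemann equations are not satisfied, so f is not analytic.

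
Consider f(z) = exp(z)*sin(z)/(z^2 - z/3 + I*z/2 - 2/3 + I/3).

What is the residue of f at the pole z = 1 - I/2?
Write f(z) = P(z)/Q(z) with P(z) = exp(z)*sin(z) and Q(z) = z^2 - z/3 + I*z/2 - 2/3 + I/3.
The denominator factors as Q(z) = (z + 2/3)*(z - 1 + I/2), so z = 1 - I/2 is a simple zero of Q and P is analytic there; z = 1 - I/2 is therefore a simple pole and
  Res(f, z₀) = P(z₀)/Q'(z₀).

Q'(z) = 2*z - 1/3 + I/2, so Q'(1 - I/2) = 5/3 - I/2.
P(1 - I/2) = exp(1 - I/2)*sin(1 - I/2).

Res(f, 1 - I/2) = (exp(1 - I/2)*sin(1 - I/2))/(5/3 - I/2) = (60/109 + 18*I/109)*exp(1 - I/2)*sin(1 - I/2)

Final answer: (60/109 + 18*I/109)*exp(1 - I/2)*sin(1 - I/2)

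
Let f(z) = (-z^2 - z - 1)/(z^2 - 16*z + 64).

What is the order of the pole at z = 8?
2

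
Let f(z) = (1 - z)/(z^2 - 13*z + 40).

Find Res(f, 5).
4/3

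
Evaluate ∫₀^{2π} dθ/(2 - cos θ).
2*sqrt(3)*pi/3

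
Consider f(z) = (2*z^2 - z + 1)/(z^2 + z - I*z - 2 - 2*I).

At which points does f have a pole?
{-2, 1 + I}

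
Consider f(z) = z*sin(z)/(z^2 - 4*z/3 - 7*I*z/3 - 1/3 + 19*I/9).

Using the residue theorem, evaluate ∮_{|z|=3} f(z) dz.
pi*(-34/29 + 2*I/29)*sin(1 + I/3) + pi*(34/29 + 56*I/29)*sin(1/3 + 2*I)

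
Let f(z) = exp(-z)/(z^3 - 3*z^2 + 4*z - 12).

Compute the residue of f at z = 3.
Write f(z) = P(z)/Q(z) with P(z) = exp(-z) and Q(z) = z^3 - 3*z^2 + 4*z - 12.
The denominator factors as Q(z) = (z - 3)*(z - 2*I)*(z + 2*I), so z = 3 is a simple zero of Q and P is analytic there; z = 3 is therefore a simple pole and
  Res(f, z₀) = P(z₀)/Q'(z₀).

Q'(z) = 3*z^2 - 6*z + 4, so Q'(3) = 13.
P(3) = exp(-3).

Res(f, 3) = (exp(-3))/(13) = exp(-3)/13

Final answer: exp(-3)/13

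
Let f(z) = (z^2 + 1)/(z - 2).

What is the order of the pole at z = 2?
Factor the denominator:
  z - 2 = (z - 2)

The numerator P(z) = z^2 + 1 has P(2) = 5 ≠ 0, so no factor of (z - 2) cancels.
Near z = 2 we can therefore write f(z) = g(z)/(z - 2) with g analytic at 2 and g(2) ≠ 0 (g is just the numerator).

Hence z = 2 is a pole of order 1.

Final answer: 1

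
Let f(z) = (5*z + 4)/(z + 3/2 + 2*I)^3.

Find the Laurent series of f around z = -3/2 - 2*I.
(-7/2 - 10*I)/(z + 3/2 + 2*I)^3 + 5/(z + 3/2 + 2*I)^2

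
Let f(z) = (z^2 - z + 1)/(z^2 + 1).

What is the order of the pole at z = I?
Factor the denominator:
  z^2 + 1 = (z - I)*(z + I)

The numerator P(z) = z^2 - z + 1 has P(I) = -I ≠ 0, so no factor of (z - I) cancels.
Near z = I we can therefore write f(z) = g(z)/(z - I) with g analytic at I and g(I) ≠ 0 (g is the numerator divided by the remaining denominator factors).

Hence z = I is a pole of order 1.

Final answer: 1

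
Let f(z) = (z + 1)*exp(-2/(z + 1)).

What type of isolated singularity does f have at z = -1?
Let u = z + 1. Then
  e^(-2/u) = Σ_{k≥0} (-2)^k/(k!·u^k) = 1 - 2/u + 2/u^2 - 4/(3*u^3) + ...
which has infinitely many negative powers of u, so exp(-2/(z + 1)) has an essential singularity at z = -1.
The extra factor z + 1 is a nonzero polynomial; if the product had at most a pole at z = -1, dividing by that polynomial would leave exp(-2/(z + 1)) with at most a pole too — contradiction. (Equivalently, the product's Laurent series still has infinitely many negative powers.)
So the singularity is essential.

Final answer: essential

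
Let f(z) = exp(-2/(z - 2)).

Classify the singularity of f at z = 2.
Let u = z - 2. Then
  e^(-2/u) = Σ_{k≥0} (-2)^k/(k!·u^k) = 1 - 2/u + 2/u^2 - 4/(3*u^3) + ...
which has infinitely many negative powers of u, so exp(-2/(z - 2)) has an essential singularity at z = 2.
So the singularity is essential.

Final answer: essential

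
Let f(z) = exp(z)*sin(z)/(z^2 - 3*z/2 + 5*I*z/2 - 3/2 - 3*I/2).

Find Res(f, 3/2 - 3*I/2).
Write f(z) = P(z)/Q(z) with P(z) = exp(z)*sin(z) and Q(z) = z^2 - 3*z/2 + 5*I*z/2 - 3/2 - 3*I/2.
The denominator factors as Q(z) = (z + I)*(z - 3/2 + 3*I/2), so z = 3/2 - 3*I/2 is a simple zero of Q and P is analytic there; z = 3/2 - 3*I/2 is therefore a simple pole and
  Res(f, z₀) = P(z₀)/Q'(z₀).

Q'(z) = 2*z - 3/2 + 5*I/2, so Q'(3/2 - 3*I/2) = 3/2 - I/2.
P(3/2 - 3*I/2) = exp(3/2 - 3*I/2)*sin(3/2 - 3*I/2).

Res(f, 3/2 - 3*I/2) = (exp(3/2 - 3*I/2)*sin(3/2 - 3*I/2))/(3/2 - I/2) = (3/5 + I/5)*exp(3/2 - 3*I/2)*sin(3/2 - 3*I/2)

Final answer: (3/5 + I/5)*exp(3/2 - 3*I/2)*sin(3/2 - 3*I/2)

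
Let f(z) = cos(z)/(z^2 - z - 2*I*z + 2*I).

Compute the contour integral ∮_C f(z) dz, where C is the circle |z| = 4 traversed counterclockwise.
By the residue theorem, ∮_C f(z) dz = 2πi · (sum of the residues of f at the poles inside |z| = 4).

The denominator factors as (z - 1)*(z - 2*I), so the singularities of f are simple poles at z = 1, z = 2*I.
  |1|² = 1 < 16 = 4², so this pole is inside the contour.
  |2*I|² = 4 < 16 = 4², so this pole is inside the contour.

With P(z) = cos(z) and Q(z) = z^2 - z - 2*I*z + 2*I, each pole is simple, so Res(f, z₀) = P(z₀)/Q'(z₀) with Q'(z) = 2*z - 1 - 2*I.
  Res(f, 1) = P(1)/Q'(1) = (cos(1))/(1 - 2*I) = (1/5 + 2*I/5)*cos(1)
  Res(f, 2*I) = P(2*I)/Q'(2*I) = (cosh(2))/(-1 + 2*I) = (-1/5 - 2*I/5)*cosh(2)

Sum of residues inside C: (-1/5 - 2*I/5)*cosh(2) + (1/5 + 2*I/5)*cos(1)
∮_C f(z) dz = 2πi · ((-1/5 - 2*I/5)*cosh(2) + (1/5 + 2*I/5)*cos(1)) = pi*(4/5 - 2*I/5)*cosh(2) + pi*(-4/5 + 2*I/5)*cos(1)

Final answer: pi*(4/5 - 2*I/5)*cosh(2) + pi*(-4/5 + 2*I/5)*cos(1)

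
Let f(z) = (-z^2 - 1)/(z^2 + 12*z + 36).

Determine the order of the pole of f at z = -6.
Factor the denominator:
  z^2 + 12*z + 36 = (z + 6)^2

The numerator P(z) = -z^2 - 1 has P(-6) = -37 ≠ 0, so no factor of (z + 6) cancels.
Near z = -6 we can therefore write f(z) = g(z)/(z + 6)^2 with g analytic at -6 and g(-6) ≠ 0 (g is just the numerator).

Hence z = -6 is a pole of order 2.

Final answer: 2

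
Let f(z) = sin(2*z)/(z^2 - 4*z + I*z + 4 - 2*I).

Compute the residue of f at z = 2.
-I*sin(4)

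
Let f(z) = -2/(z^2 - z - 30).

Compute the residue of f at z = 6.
-2/11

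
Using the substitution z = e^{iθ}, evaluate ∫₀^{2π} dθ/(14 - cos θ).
2*sqrt(195)*pi/195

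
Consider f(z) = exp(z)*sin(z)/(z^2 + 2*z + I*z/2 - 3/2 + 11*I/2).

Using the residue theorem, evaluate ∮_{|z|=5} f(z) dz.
By the residue theorem, ∮_C f(z) dz = 2πi · (sum of the residues of f at the poles inside |z| = 5).

The denominator factors as (z + 3 - I)*(z - 1 + 3*I/2), so the singularities of f are simple poles at z = -3 + I, z = 1 - 3*I/2.
  |-3 + I|² = 10 < 25 = 5², so this pole is inside the contour.
  |1 - 3*I/2|² = 13/4 < 25 = 5², so this pole is inside the contour.

With P(z) = exp(z)*sin(z) and Q(z) = z^2 + 2*z + I*z/2 - 3/2 + 11*I/2, each pole is simple, so Res(f, z₀) = P(z₀)/Q'(z₀) with Q'(z) = 2*z + 2 + I/2.
  Res(f, -3 + I) = P(-3 + I)/Q'(-3 + I) = (-exp(-3 + I)*sin(3 - I))/(-4 + 5*I/2) = (16/89 + 10*I/89)*exp(-3 + I)*sin(3 - I)
  Res(f, 1 - 3*I/2) = P(1 - 3*I/2)/Q'(1 - 3*I/2) = (exp(1 - 3*I/2)*sin(1 - 3*I/2))/(4 - 5*I/2) = (16/89 + 10*I/89)*exp(1 - 3*I/2)*sin(1 - 3*I/2)

Sum of residues inside C: (16/89 + 10*I/89)*exp(1 - 3*I/2)*sin(1 - 3*I/2) + (16/89 + 10*I/89)*exp(-3 + I)*sin(3 - I)
∮_C f(z) dz = 2πi · ((16/89 + 10*I/89)*exp(1 - 3*I/2)*sin(1 - 3*I/2) + (16/89 + 10*I/89)*exp(-3 + I)*sin(3 - I)) = pi*(-20/89 + 32*I/89)*exp(-3 + I)*sin(3 - I) + pi*(-20/89 + 32*I/89)*exp(1 - 3*I/2)*sin(1 - 3*I/2)

Final answer: pi*(-20/89 + 32*I/89)*exp(-3 + I)*sin(3 - I) + pi*(-20/89 + 32*I/89)*exp(1 - 3*I/2)*sin(1 - 3*I/2)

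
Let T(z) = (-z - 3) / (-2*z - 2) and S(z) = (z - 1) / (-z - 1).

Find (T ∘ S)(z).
(T ∘ S)(z) = T(S(z)) = ((-1)*S(z) + (-3))/((-2)*S(z) + (-2)). Multiply numerator and denominator by -z - 1:
  numerator:   (-1)*(z - 1) + (-3)*(-z - 1) = 2*z + 4
  denominator: (-2)*(z - 1) + (-2)*(-z - 1) = 4
(T ∘ S)(z) = (2*z + 4)/4 = (z + 2)/2

Final answer: (z + 2)/2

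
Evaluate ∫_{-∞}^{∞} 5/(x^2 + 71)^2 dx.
5*sqrt(71)*pi/10082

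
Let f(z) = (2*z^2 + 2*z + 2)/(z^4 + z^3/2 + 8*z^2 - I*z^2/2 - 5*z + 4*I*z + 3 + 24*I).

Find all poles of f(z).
The singularities of f are the zeros of the denominator. Factoring,
  z^4 + z^3/2 + 8*z^2 - I*z^2/2 - 5*z + 4*I*z + 3 + 24*I = (z + 1 + 3*I)*(z - 3*I)*(z + 1 - I)*(z - 3/2 + I)
so the candidates are z = -1 - 3*I, z = 3*I, z = -1 + I, z = 3/2 - I.

Check the numerator P(z) = 2*z^2 + 2*z + 2 at each one:
  P(-1 - 3*I) = -16 + 6*I ≠ 0, so z = -1 - 3*I is a (simple) pole.
  P(3*I) = -16 + 6*I ≠ 0, so z = 3*I is a (simple) pole.
  P(-1 + I) = -2*I ≠ 0, so z = -1 + I is a (simple) pole.
  P(3/2 - I) = 15/2 - 8*I ≠ 0, so z = 3/2 - I is a (simple) pole.

Poles of f: {-1 - 3*I, -1 + I, 3*I, 3/2 - I}

Final answer: {-1 - 3*I, -1 + I, 3*I, 3/2 - I}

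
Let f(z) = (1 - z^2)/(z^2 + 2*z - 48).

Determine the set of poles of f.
{-8, 6}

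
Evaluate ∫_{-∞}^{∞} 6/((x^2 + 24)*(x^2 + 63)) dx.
pi*(-4*sqrt(7) + 7*sqrt(6))/546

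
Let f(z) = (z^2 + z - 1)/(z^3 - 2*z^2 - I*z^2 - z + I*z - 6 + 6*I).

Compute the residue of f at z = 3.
Write f(z) = P(z)/Q(z) with P(z) = z^2 + z - 1 and Q(z) = z^3 - 2*z^2 - I*z^2 - z + I*z - 6 + 6*I.
The denominator factors as Q(z) = (z + 1 + I)*(z - 2*I)*(z - 3), so z = 3 is a simple zero of Q and P is analytic there; z = 3 is therefore a simple pole and
  Res(f, z₀) = P(z₀)/Q'(z₀).

Q'(z) = 3*z^2 - 4*z - 2*I*z - 1 + I, so Q'(3) = 14 - 5*I.
P(3) = 11.

Res(f, 3) = (11)/(14 - 5*I) = 154/221 + 55*I/221

Final answer: 154/221 + 55*I/221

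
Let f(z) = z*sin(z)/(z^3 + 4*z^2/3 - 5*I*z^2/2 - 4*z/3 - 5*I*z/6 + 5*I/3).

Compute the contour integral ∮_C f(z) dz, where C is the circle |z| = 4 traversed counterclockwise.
By the residue theorem, ∮_C f(z) dz = 2πi · (sum of the residues of f at the poles inside |z| = 4).

The denominator factors as (z - 2/3)*(z + 1 - I/2)*(z + 1 - 2*I), so the singularities of f are simple poles at z = 2/3, z = -1 + I/2, z = -1 + 2*I.
  |2/3|² = 4/9 < 16 = 4², so this pole is inside the contour.
  |-1 + I/2|² = 5/4 < 16 = 4², so this pole is inside the contour.
  |-1 + 2*I|² = 5 < 16 = 4², so this pole is inside the contour.

With P(z) = z*sin(z) and Q(z) = z^3 + 4*z^2/3 - 5*I*z^2/2 - 4*z/3 - 5*I*z/6 + 5*I/3, each pole is simple, so Res(f, z₀) = P(z₀)/Q'(z₀) with Q'(z) = 3*z^2 + 8*z/3 - 5*I*z - 4/3 - 5*I/6.
  Res(f, 2/3) = P(2/3)/Q'(2/3) = (2*sin(2/3)/3)/(16/9 - 25*I/6) = (384/6649 + 900*I/6649)*sin(2/3)
  Res(f, -1 + I/2) = P(-1 + I/2)/Q'(-1 + I/2) = ((1 - I/2)*sin(1 - I/2))/(3/4 + 5*I/2) = (-8/109 - 46*I/109)*sin(1 - I/2)
  Res(f, -1 + 2*I) = P(-1 + 2*I)/Q'(-1 + 2*I) = ((1 - 2*I)*sin(1 - 2*I))/(-3 - 5*I/2) = (8/61 + 34*I/61)*sin(1 - 2*I)

Sum of residues inside C: (-8/109 - 46*I/109)*sin(1 - I/2) + (384/6649 + 900*I/6649)*sin(2/3) + (8/61 + 34*I/61)*sin(1 - 2*I)
∮_C f(z) dz = 2πi · ((-8/109 - 46*I/109)*sin(1 - I/2) + (384/6649 + 900*I/6649)*sin(2/3) + (8/61 + 34*I/61)*sin(1 - 2*I)) = pi*(92/109 - 16*I/109)*sin(1 - I/2) + pi*(-1800/6649 + 768*I/6649)*sin(2/3) + pi*(-68/61 + 16*I/61)*sin(1 - 2*I)

Final answer: pi*(92/109 - 16*I/109)*sin(1 - I/2) + pi*(-1800/6649 + 768*I/6649)*sin(2/3) + pi*(-68/61 + 16*I/61)*sin(1 - 2*I)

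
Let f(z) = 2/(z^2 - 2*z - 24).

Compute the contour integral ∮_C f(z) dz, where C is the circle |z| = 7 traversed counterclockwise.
By the residue theorem, ∮_C f(z) dz = 2πi · (sum of the residues of f at the poles inside |z| = 7).

The denominator factors as (z + 4)*(z - 6), so the singularities of f are simple poles at z = -4, z = 6.
  |-4|² = 16 < 49 = 7², so this pole is inside the contour.
  |6|² = 36 < 49 = 7², so this pole is inside the contour.

With P(z) = 2 and Q(z) = z^2 - 2*z - 24, each pole is simple, so Res(f, z₀) = P(z₀)/Q'(z₀) with Q'(z) = 2*z - 2.
  Res(f, -4) = P(-4)/Q'(-4) = (2)/(-10) = -1/5
  Res(f, 6) = P(6)/Q'(6) = (2)/(10) = 1/5

Sum of residues inside C: 0
∮_C f(z) dz = 2πi · (0) = 0

Final answer: 0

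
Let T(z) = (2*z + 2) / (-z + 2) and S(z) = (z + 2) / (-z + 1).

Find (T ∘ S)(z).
(T ∘ S)(z) = T(S(z)) = ((2)*S(z) + (2))/((-1)*S(z) + (2)). Multiply numerator and denominator by -z + 1:
  numerator:   (2)*(z + 2) + (2)*(-z + 1) = 6
  denominator: (-1)*(z + 2) + (2)*(-z + 1) = -3*z
(T ∘ S)(z) = 6/(-3*z) = -2/(z)

Final answer: -2/(z)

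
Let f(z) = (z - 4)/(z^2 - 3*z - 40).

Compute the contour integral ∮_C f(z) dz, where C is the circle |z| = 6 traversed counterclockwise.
By the residue theorem, ∮_C f(z) dz = 2πi · (sum of the residues of f at the poles inside |z| = 6).

The denominator factors as (z - 8)*(z + 5), so the singularities of f are simple poles at z = 8, z = -5.
  |8|² = 64 > 36 = 6², so this pole is outside the contour.
  |-5|² = 25 < 36 = 6², so this pole is inside the contour.

With P(z) = z - 4 and Q(z) = z^2 - 3*z - 40, each pole is simple, so Res(f, z₀) = P(z₀)/Q'(z₀) with Q'(z) = 2*z - 3.
  Res(f, -5) = P(-5)/Q'(-5) = (-9)/(-13) = 9/13

∮_C f(z) dz = 2πi · (9/13) = 18*I*pi/13

Final answer: 18*I*pi/13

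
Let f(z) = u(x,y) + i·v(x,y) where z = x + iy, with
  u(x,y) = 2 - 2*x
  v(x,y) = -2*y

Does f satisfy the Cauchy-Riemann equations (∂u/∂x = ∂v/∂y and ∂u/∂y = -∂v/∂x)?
∂u/∂x = -2
∂v/∂y = -2
∂u/∂y = 0
∂v/∂x = 0
∂u/∂x = ∂v/∂y and ∂u/∂y = -∂v/∂x hold identically; f is analytic.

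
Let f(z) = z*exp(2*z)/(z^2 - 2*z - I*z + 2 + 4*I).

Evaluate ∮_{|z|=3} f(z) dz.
By the residue theorem, ∮_C f(z) dz = 2πi · (sum of the residues of f at the poles inside |z| = 3).

The denominator factors as (z - 2 + I)*(z - 2*I), so the singularities of f are simple poles at z = 2 - I, z = 2*I.
  |2 - I|² = 5 < 9 = 3², so this pole is inside the contour.
  |2*I|² = 4 < 9 = 3², so this pole is inside the contour.

With P(z) = z*exp(2*z) and Q(z) = z^2 - 2*z - I*z + 2 + 4*I, each pole is simple, so Res(f, z₀) = P(z₀)/Q'(z₀) with Q'(z) = 2*z - 2 - I.
  Res(f, 2 - I) = P(2 - I)/Q'(2 - I) = ((2 - I)*exp(4 - 2*I))/(2 - 3*I) = (7/13 + 4*I/13)*exp(4 - 2*I)
  Res(f, 2*I) = P(2*I)/Q'(2*I) = (2*I*exp(4*I))/(-2 + 3*I) = (6/13 - 4*I/13)*exp(4*I)

Sum of residues inside C: (7/13 + 4*I/13)*exp(4 - 2*I) + (6/13 - 4*I/13)*exp(4*I)
∮_C f(z) dz = 2πi · ((7/13 + 4*I/13)*exp(4 - 2*I) + (6/13 - 4*I/13)*exp(4*I)) = pi*(8/13 + 12*I/13)*exp(4*I) + pi*(-8/13 + 14*I/13)*exp(4 - 2*I)

Final answer: pi*(8/13 + 12*I/13)*exp(4*I) + pi*(-8/13 + 14*I/13)*exp(4 - 2*I)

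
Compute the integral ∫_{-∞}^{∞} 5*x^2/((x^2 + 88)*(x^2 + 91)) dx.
Let f(z) = 5*z^2/((z^2 + 88)*(z^2 + 91)). The denominator has no real zeros and deg Q - deg P = 2 ≥ 2, so the integral of f over the upper semicircle |z| = R tends to 0 as R → ∞. Closing the contour in the upper half-plane,
  ∫_{-∞}^{∞} f(x) dx = 2πi · Σ Res(f, z_k)  over the poles with Im z_k > 0.

Zeros of the denominator: z^2 + 88 = 0 gives z = ±2*sqrt(22)*I; z^2 + 91 = 0 gives z = ±sqrt(91)*I.
Upper half-plane: z = 2*sqrt(22)*I, z = sqrt(91)*I (simple).

Each pole is a simple zero of Q(z) = z^4 + 179*z^2 + 8008, so Res(f, z₀) = P(z₀)/Q'(z₀) with P(z) = 5*z^2, Q'(z) = 4*z^3 + 358*z:
  Res(f, 2*sqrt(22)*I) = (-440)/(12*sqrt(22)*I) = 5*sqrt(22)*I/3
  Res(f, sqrt(91)*I) = (-455)/(-6*sqrt(91)*I) = -5*sqrt(91)*I/6

Sum of residues: 5*I*(-sqrt(91) + 2*sqrt(22))/6
∫_{-∞}^{∞} f(x) dx = 2πi · (5*I*(-sqrt(91) + 2*sqrt(22))/6) = 5*pi*(-2*sqrt(22) + sqrt(91))/3

Final answer: 5*pi*(-2*sqrt(22) + sqrt(91))/3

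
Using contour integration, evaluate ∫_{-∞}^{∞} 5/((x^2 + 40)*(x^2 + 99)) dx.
Let f(z) = 5/((z^2 + 40)*(z^2 + 99)). The denominator has no real zeros and deg Q - deg P = 4 ≥ 2, so the integral of f over the upper semicircle |z| = R tends to 0 as R → ∞. Closing the contour in the upper half-plane,
  ∫_{-∞}^{∞} f(x) dx = 2πi · Σ Res(f, z_k)  over the poles with Im z_k > 0.

Zeros of the denominator: z^2 + 99 = 0 gives z = ±3*sqrt(11)*I; z^2 + 40 = 0 gives z = ±2*sqrt(10)*I.
Upper half-plane: z = 2*sqrt(10)*I, z = 3*sqrt(11)*I (simple).

Each pole is a simple zero of Q(z) = z^4 + 139*z^2 + 3960, so Res(f, z₀) = P(z₀)/Q'(z₀) with P(z) = 5, Q'(z) = 4*z^3 + 278*z:
  Res(f, 2*sqrt(10)*I) = (5)/(236*sqrt(10)*I) = -sqrt(10)*I/472
  Res(f, 3*sqrt(11)*I) = (5)/(-354*sqrt(11)*I) = 5*sqrt(11)*I/3894

Sum of residues: I*(-33*sqrt(10) + 20*sqrt(11))/15576
∫_{-∞}^{∞} f(x) dx = 2πi · (I*(-33*sqrt(10) + 20*sqrt(11))/15576) = pi*(-20*sqrt(11) + 33*sqrt(10))/7788

Final answer: pi*(-20*sqrt(11) + 33*sqrt(10))/7788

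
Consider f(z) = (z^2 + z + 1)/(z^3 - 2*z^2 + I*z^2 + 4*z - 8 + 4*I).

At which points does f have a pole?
The singularities of f are the zeros of the denominator. Factoring,
  z^3 - 2*z^2 + I*z^2 + 4*z - 8 + 4*I = (z - 2*I)*(z - 2 + I)*(z + 2*I)
so the candidates are z = 2*I, z = 2 - I, z = -2*I.

Check the numerator P(z) = z^2 + z + 1 at each one:
  P(2*I) = -3 + 2*I ≠ 0, so z = 2*I is a (simple) pole.
  P(2 - I) = 6 - 5*I ≠ 0, so z = 2 - I is a (simple) pole.
  P(-2*I) = -3 - 2*I ≠ 0, so z = -2*I is a (simple) pole.

Poles of f: {-2*I, 2*I, 2 - I}

Final answer: {-2*I, 2*I, 2 - I}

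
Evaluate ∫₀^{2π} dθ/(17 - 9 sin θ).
Call the integral J. The integrand is 2π-periodic and we integrate over a full period, so shifting θ does not change the value (θ → θ + π/2 turns sin θ into cos θ; θ → θ + π flips the sign of the trig term). Hence
  J = ∫₀^{2π} dθ/(17 + 9 cos θ).
Put z = e^{iθ}: then cos θ = (z + 1/z)/2, dθ = dz/(iz), and z runs once counterclockwise around |z| = 1:
  J = ∮_{|z|=1} 1/(17 + 9*(z + 1/z)/2) · dz/(iz) = (2/i) ∮_{|z|=1} dz/(9*z^2 + 34*z + 9).
The roots of 9*z^2 + 34*z + 9 are z = (-17 ± sqrt(17^2 - 9^2))/9, with sqrt(208) = 4*sqrt(13); their product is 1, so only z₊ = -17/9 + 4*sqrt(13)/9 lies inside the unit circle (z₋ = -17/9 - 4*sqrt(13)/9 lies outside).
z₊ is a simple zero of q(z) = 9*z^2 + 34*z + 9, so Res(1/q, z₊) = 1/q'(z₊) with q'(z) = 18*z + 34; and q'(z₊) = 9*(z₊ - z₋) = 8*sqrt(13).
Therefore J = (2/i) · 2πi · 1/(8*sqrt(13)) = 2*pi/(4*sqrt(13)) = sqrt(13)*pi/26

Final answer: sqrt(13)*pi/26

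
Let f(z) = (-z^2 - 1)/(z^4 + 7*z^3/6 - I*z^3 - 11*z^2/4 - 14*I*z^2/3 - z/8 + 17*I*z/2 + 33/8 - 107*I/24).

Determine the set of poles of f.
The singularities of f are the zeros of the denominator. Factoring,
  z^4 + 7*z^3/6 - I*z^3 - 11*z^2/4 - 14*I*z^2/3 - z/8 + 17*I*z/2 + 33/8 - 107*I/24 = (z - 1/3 - 3*I/2)*(z - 1 + I/2)*(z + 3 + I)*(z - 1/2 - I)
so the candidates are z = 1/3 + 3*I/2, z = 1 - I/2, z = -3 - I, z = 1/2 + I.

Check the numerator P(z) = -z^2 - 1 at each one:
  P(1/3 + 3*I/2) = 41/36 - I ≠ 0, so z = 1/3 + 3*I/2 is a (simple) pole.
  P(1 - I/2) = -7/4 + I ≠ 0, so z = 1 - I/2 is a (simple) pole.
  P(-3 - I) = -9 - 6*I ≠ 0, so z = -3 - I is a (simple) pole.
  P(1/2 + I) = -1/4 - I ≠ 0, so z = 1/2 + I is a (simple) pole.

Poles of f: {-3 - I, 1/3 + 3*I/2, 1/2 + I, 1 - I/2}

Final answer: {-3 - I, 1/3 + 3*I/2, 1/2 + I, 1 - I/2}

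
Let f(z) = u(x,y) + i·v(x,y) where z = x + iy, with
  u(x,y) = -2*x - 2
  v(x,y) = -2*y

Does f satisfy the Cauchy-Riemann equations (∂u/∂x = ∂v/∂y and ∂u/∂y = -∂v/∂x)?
∂u/∂x = -2
∂v/∂y = -2
∂u/∂y = 0
∂v/∂x = 0
∂u/∂x = ∂v/∂y and ∂u/∂y = -∂v/∂x hold identically; f is analytic.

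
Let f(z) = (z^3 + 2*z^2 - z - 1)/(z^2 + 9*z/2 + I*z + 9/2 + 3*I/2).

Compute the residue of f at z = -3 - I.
Write f(z) = P(z)/Q(z) with P(z) = z^3 + 2*z^2 - z - 1 and Q(z) = z^2 + 9*z/2 + I*z + 9/2 + 3*I/2.
The denominator factors as Q(z) = (z + 3 + I)*(z + 3/2), so z = -3 - I is a simple zero of Q and P is analytic there; z = -3 - I is therefore a simple pole and
  Res(f, z₀) = P(z₀)/Q'(z₀).

Q'(z) = 2*z + 9/2 + I, so Q'(-3 - I) = -3/2 - I.
P(-3 - I) = -13*I.

Res(f, -3 - I) = (-13*I)/(-3/2 - I) = 4 + 6*I

Final answer: 4 + 6*I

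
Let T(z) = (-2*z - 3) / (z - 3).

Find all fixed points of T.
{1/2 - sqrt(11)*I/2, 1/2 + sqrt(11)*I/2}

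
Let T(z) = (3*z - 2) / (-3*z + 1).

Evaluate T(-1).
-5/4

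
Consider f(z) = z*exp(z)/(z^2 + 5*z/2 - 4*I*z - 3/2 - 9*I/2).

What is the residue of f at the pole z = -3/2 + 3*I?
Write f(z) = P(z)/Q(z) with P(z) = z*exp(z) and Q(z) = z^2 + 5*z/2 - 4*I*z - 3/2 - 9*I/2.
The denominator factors as Q(z) = (z + 3/2 - 3*I)*(z + 1 - I), so z = -3/2 + 3*I is a simple zero of Q and P is analytic there; z = -3/2 + 3*I is therefore a simple pole and
  Res(f, z₀) = P(z₀)/Q'(z₀).

Q'(z) = 2*z + 5/2 - 4*I, so Q'(-3/2 + 3*I) = -1/2 + 2*I.
P(-3/2 + 3*I) = (-3/2 + 3*I)*exp(-3/2 + 3*I).

Res(f, -3/2 + 3*I) = ((-3/2 + 3*I)*exp(-3/2 + 3*I))/(-1/2 + 2*I) = (27/17 + 6*I/17)*exp(-3/2 + 3*I)

Final answer: (27/17 + 6*I/17)*exp(-3/2 + 3*I)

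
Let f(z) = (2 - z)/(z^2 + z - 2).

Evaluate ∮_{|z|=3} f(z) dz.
By the residue theorem, ∮_C f(z) dz = 2πi · (sum of the residues of f at the poles inside |z| = 3).

The denominator factors as (z - 1)*(z + 2), so the singularities of f are simple poles at z = 1, z = -2.
  |1|² = 1 < 9 = 3², so this pole is inside the contour.
  |-2|² = 4 < 9 = 3², so this pole is inside the contour.

With P(z) = 2 - z and Q(z) = z^2 + z - 2, each pole is simple, so Res(f, z₀) = P(z₀)/Q'(z₀) with Q'(z) = 2*z + 1.
  Res(f, 1) = P(1)/Q'(1) = (1)/(3) = 1/3
  Res(f, -2) = P(-2)/Q'(-2) = (4)/(-3) = -4/3

Sum of residues inside C: -1
∮_C f(z) dz = 2πi · (-1) = -2*I*pi

Final answer: -2*I*pi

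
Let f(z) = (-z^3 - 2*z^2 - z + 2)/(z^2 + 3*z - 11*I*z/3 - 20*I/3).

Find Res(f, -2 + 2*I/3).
197/261 + 37*I/29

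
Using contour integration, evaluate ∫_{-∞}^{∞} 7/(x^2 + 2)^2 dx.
Let f(z) = 7/(z^2 + 2)^2. The denominator has no real zeros and deg Q - deg P = 4 ≥ 2, so the integral of f over the upper semicircle |z| = R tends to 0 as R → ∞. Closing the contour in the upper half-plane,
  ∫_{-∞}^{∞} f(x) dx = 2πi · Σ Res(f, z_k)  over the poles with Im z_k > 0.

Zeros of the denominator: z^2 + 2 = 0 gives z = ±sqrt(2)*I.
Upper half-plane: z = sqrt(2)*I (a pole of order 2).

Write f(z) = g(z)/(z - sqrt(2)*I)^2 with g(z) = 7/(z + sqrt(2)*I)^2. For a double pole, Res(f, z₀) = g'(z₀):
  g'(z) = -14/(z + sqrt(2)*I)^3
  Res(f, sqrt(2)*I) = g'(sqrt(2)*I) = -7*sqrt(2)*I/16

∫_{-∞}^{∞} f(x) dx = 2πi · (-7*sqrt(2)*I/16) = 7*sqrt(2)*pi/8

Final answer: 7*sqrt(2)*pi/8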